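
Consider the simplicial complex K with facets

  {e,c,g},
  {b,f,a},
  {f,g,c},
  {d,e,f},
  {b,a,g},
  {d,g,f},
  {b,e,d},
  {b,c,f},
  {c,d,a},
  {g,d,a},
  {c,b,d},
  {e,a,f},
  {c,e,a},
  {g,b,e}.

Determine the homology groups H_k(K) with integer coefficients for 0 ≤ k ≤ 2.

H_0 = Z,  H_1 = Z^2,  H_2 = Z.

We work with the vertex ordering a < b < c < d < e < f < g. The simplices of K, each written with vertices in increasing order, are:

  0-simplices (7): a, b, c, d, e, f, g
  1-simplices (21): ab, ac, ad, ae, af, ag, bc, bd, be, bf, bg, cd, ce, cf, cg, de, df, dg, ef, eg, fg
  2-simplices (14): abf, abg, acd, ace, adg, aef, bcd, bcf, bde, beg, ceg, cfg, def, dfg

so the chain groups are C_0 ≅ Z^7, C_1 ≅ Z^21, C_2 ≅ Z^14.

The boundary map ∂_1: C_1 → C_0 sends each edge [p,q] (with p < q) to q − p. For instance
  ∂ce = e − c.
This gives a 7×21 integer matrix of rank 6; reducing to Smith normal form yields diagonal entries (1,1,1,1,1,1).

The boundary map ∂_2: C_2 → C_1 acts by ∂[p,q,r] = [q,r] − [p,r] + [p,q]. For instance
  ∂ace = ce − ae + ac,
  ∂abf = bf − af + ab.
As a 21×14 matrix over Z this has rank 13, with invariant factors (1,1,1,1,1,1,1,1,1,1,1,1,1).

Computing H_k = (kernel of ∂_k) / (image of ∂_{k+1}):

  H_0: rank C_0 − rank ∂_1 = 7 − 6 = 1, and the invariant factors of ∂_1 are all 1, so H_0 ≅ Z.
  H_1: rank ker ∂_1 − rank ∂_2 = (21 − 6) − 13 = 2, and the invariant factors of ∂_2 are all 1, so H_1 ≅ Z^2.
  H_2: rank ker ∂_2 − rank ∂_3 = (14 − 13) − 0 = 1, and there is no ∂_3, so H_2 ≅ Z.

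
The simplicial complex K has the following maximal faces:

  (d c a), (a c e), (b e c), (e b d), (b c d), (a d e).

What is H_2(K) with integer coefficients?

Fix the vertex order a < b < c < d < e and write every simplex with vertices in increasing order. Then dim K = 2 and the simplices of K are:

  0-simplices (5): a, b, c, d, e
  1-simplices (9): ac, ad, ae, bc, bd, be, cd, ce, de
  2-simplices (6): acd, ace, ade, bcd, bce, bde

giving chain groups C_0 ≅ Z^5, C_1 ≅ Z^9, C_2 ≅ Z^6.

Boundary ∂_1: C_1 → C_0 sends each edge [p,q] (with p < q) to q − p.
This gives a 5×9 integer matrix of rank 4; reducing to Smith normal form yields diagonal entries (1,1,1,1).

The boundary map ∂_2: C_2 → C_1 acts by ∂[p,q,r] = [q,r] − [p,r] + [p,q]. For instance
  ∂bde = de − be + bd,
  ∂bce = ce − be + bc.
This gives a 9×6 integer matrix of rank 5; reducing to Smith normal form yields diagonal entries (1,1,1,1,1).

From H_k ≅ ker(∂_k) / im(∂_{k+1}) we obtain:

  H_2: rank ker ∂_2 − rank ∂_3 = (6 − 5) − 0 = 1, and there is no ∂_3, so H_2 = Z.

H_2 = Z.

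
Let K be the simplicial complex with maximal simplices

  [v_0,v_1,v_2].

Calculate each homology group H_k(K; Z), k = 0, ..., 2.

H_0 = Z,  H_1 = 0,  H_2 = 0.

K has 3 vertices, 3 edges, 1 triangle.
rank ∂_0 = 0, rank ∂_1 = 2 ⇒ b_0 = 3 − 0 − 2 = 1; all invariant factors of ∂_1 are 1 so no torsion. So H_0 ≅ Z.
rank ∂_1 = 2, rank ∂_2 = 1 ⇒ b_1 = 3 − 2 − 1 = 0; all invariant factors of ∂_2 are 1 so no torsion. So H_1 ≅ 0.
rank ∂_2 = 1, rank ∂_3 = 0 ⇒ b_2 = 1 − 1 − 0 = 0. So H_2 ≅ 0.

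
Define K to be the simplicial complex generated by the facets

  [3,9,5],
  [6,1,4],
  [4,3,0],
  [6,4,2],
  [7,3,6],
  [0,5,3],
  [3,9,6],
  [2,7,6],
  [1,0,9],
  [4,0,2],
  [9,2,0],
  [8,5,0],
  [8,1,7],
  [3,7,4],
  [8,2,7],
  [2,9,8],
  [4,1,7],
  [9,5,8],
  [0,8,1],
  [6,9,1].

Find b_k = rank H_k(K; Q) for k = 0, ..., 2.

We work with the vertex ordering 0 < 1 < 2 < 3 < 4 < 5 < 6 < 7 < 8 < 9. The simplices of K, each written with vertices in increasing order, are:

  0-simplices (10): [0], [1], [2], [3], [4], [5], [6], [7], [8], [9]
  1-simplices (30): (30 of them)
  2-simplices (20): (20 of them)

so the chain groups are C_0 ≅ Z^10, C_1 ≅ Z^30, C_2 ≅ Z^20.

∂_1: C_1 → C_0 sends each edge [p,q] (with p < q) to q − p. For instance
  ∂[5,8] = [8] − [5].
The resulting 10×30 matrix has rank 9, and its Smith normal form has invariant factors (1,1,1,1,1,1,1,1,1).

∂_2: C_2 → C_1 acts by ∂[p,q,r] = [q,r] − [p,r] + [p,q]. For instance
  ∂[0,5,8] = [5,8] − [0,8] + [0,5],
  ∂[0,2,9] = [2,9] − [0,9] + [0,2].
The 30×20 boundary matrix has rank 20 and Smith normal form diag(1,1,1,1,1,1,1,1,1,1,1,1,1,1,1,1,1,1,1,2).

Reading off H_k = ker ∂_k / im ∂_{k+1}:

  H_0: rank C_0 − rank ∂_1 = 10 − 9 = 1, and the invariant factors of ∂_1 are all 1, so H_0 = Z.
  H_1: rank ker ∂_1 − rank ∂_2 = (30 − 9) − 20 = 1, and ∂_2 has invariant factor 2 > 1, so H_1 = Z × Z/2.
  H_2: rank ker ∂_2 − rank ∂_3 = (20 − 20) − 0 = 0, and there is no ∂_3, so H_2 = 0.

Hence the Betti numbers are b_0 = 1, b_1 = 1, b_2 = 0.

b_0 = 1, b_1 = 1, b_2 = 0.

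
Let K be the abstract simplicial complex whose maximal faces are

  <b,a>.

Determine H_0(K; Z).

H_0 ≅ Z.

Fix the vertex order a < b and write every simplex with vertices in increasing order. Then dim K = 1 and the simplices of K are:

  0-simplices (2): a, b
  1-simplices (1): ab

giving chain groups C_0 ≅ Z^2, C_1 ≅ Z^1.

The boundary map ∂_1: C_1 → C_0 is given by ∂[p,q] = [q] − [p].
The 2×1 boundary matrix has rank 1 and Smith normal form diag(1).

From H_k ≅ ker(∂_k) / im(∂_{k+1}) we obtain:

  H_0: rank C_0 − rank ∂_1 = 2 − 1 = 1, and the invariant factors of ∂_1 are all 1, so H_0 ≅ Z.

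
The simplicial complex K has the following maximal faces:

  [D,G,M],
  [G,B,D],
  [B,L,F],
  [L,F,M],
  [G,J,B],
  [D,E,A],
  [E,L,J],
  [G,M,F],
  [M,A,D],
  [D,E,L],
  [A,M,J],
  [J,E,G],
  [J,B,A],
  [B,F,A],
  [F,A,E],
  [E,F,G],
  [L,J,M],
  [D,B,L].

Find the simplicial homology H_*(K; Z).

H_0 ≅ Z,  H_1 ≅ Z^2,  H_2 ≅ Z.

Order the vertices as A < B < D < E < F < G < J < L < M. Listing each simplex with vertices in this order, K has dimension 2 with simplices:

  0-simplices (9): A, B, D, E, F, G, J, L, M
  1-simplices (27): AB, AD, AE, AF, AJ, AM, BD, BF, BG, BJ, BL, DE, DG, DL, DM, EF, EG, EJ, EL, FG, FL, FM, GJ, GM, JL, JM, LM
  2-simplices (18): ABF, ABJ, ADE, ADM, AEF, AJM, BDG, BDL, BFL, BGJ, DEL, DGM, EFG, EGJ, EJL, FGM, FLM, JLM

so the chain groups are C_0 ≅ Z^9, C_1 ≅ Z^27, C_2 ≅ Z^18.

∂_1: C_1 → C_0 sends each edge [p,q] (with p < q) to q − p.
The 9×27 boundary matrix has rank 8 and Smith normal form diag(1,1,1,1,1,1,1,1).

∂_2: C_2 → C_1 acts by ∂[p,q,r] = [q,r] − [p,r] + [p,q]. For instance
  ∂JLM = LM − JM + JL,
  ∂DGM = GM − DM + DG.
The resulting 27×18 matrix has rank 17, and its Smith normal form has invariant factors (1,1,1,1,1,1,1,1,1,1,1,1,1,1,1,1,1).

From H_k ≅ ker(∂_k) / im(∂_{k+1}) we obtain:

  H_0: rank C_0 − rank ∂_1 = 9 − 8 = 1, and the invariant factors of ∂_1 are all 1, so H_0 ≅ Z.
  H_1: rank ker ∂_1 − rank ∂_2 = (27 − 8) − 17 = 2, and the invariant factors of ∂_2 are all 1, so H_1 ≅ Z^2.
  H_2: rank ker ∂_2 − rank ∂_3 = (18 − 17) − 0 = 1, and there is no ∂_3, so H_2 ≅ Z.

(K is a triangulation of the torus T^2.)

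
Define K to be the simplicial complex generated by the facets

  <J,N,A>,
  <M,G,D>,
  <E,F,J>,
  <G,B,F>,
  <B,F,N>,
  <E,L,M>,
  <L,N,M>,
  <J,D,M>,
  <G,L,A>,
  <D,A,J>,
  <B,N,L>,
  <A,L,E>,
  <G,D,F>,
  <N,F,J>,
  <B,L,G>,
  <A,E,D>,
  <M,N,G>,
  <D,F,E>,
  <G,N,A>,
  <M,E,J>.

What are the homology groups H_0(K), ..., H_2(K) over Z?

H_0 ≅ Z,  H_1 ≅ Z × Z/2,  H_2 = 0.

Take the total order A < B < D < E < F < G < J < L < M < N on the vertex set. Then K (dimension 2) consists of the simplices:

  0-simplices (10): A, B, D, E, F, G, J, L, M, N
  1-simplices (30): AD, AE, AG, AJ, AL, AN, BF, BG, BL, BN, DE, DF, DG, DJ, DM, EF, EJ, EL, EM, FG, FJ, FN, GL, GM, GN, JM, JN, LM, LN, MN
  2-simplices (20): ADE, ADJ, AEL, AGL, AGN, AJN, BFG, BFN, BGL, BLN, DEF, DFG, DGM, DJM, EFJ, EJM, ELM, FJN, GMN, LMN

Hence C_0 ≅ Z^10, C_1 ≅ Z^30, C_2 ≅ Z^20.

∂_1: C_1 → C_0 is given by ∂[p,q] = [q] − [p].
The 10×30 boundary matrix has rank 9 and Smith normal form diag(1,1,1,1,1,1,1,1,1).

Boundary ∂_2: C_2 → C_1 sends each 2-simplex [p,q,r] to [q,r] − [p,r] + [p,q]. For instance
  ∂GMN = MN − GN + GM,
  ∂ELM = LM − EM + EL.
As a 30×20 matrix over Z this has rank 20, with invariant factors (1,1,1,1,1,1,1,1,1,1,1,1,1,1,1,1,1,1,1,2).

Computing H_k = (kernel of ∂_k) / (image of ∂_{k+1}):

  H_0: rank C_0 − rank ∂_1 = 10 − 9 = 1, and the invariant factors of ∂_1 are all 1, so H_0 ≅ Z.
  H_1: rank ker ∂_1 − rank ∂_2 = (30 − 9) − 20 = 1, and ∂_2 has invariant factor 2 > 1, so H_1 ≅ Z × Z/2.
  H_2: rank ker ∂_2 − rank ∂_3 = (20 − 20) − 0 = 0, and there is no ∂_3, so H_2 ≅ 0.

As a check, the Euler characteristic is 10 − 30 + 20 = 0, which agrees with 1 − 1 + 0 = 0.
(K is a triangulation of the Klein bottle.)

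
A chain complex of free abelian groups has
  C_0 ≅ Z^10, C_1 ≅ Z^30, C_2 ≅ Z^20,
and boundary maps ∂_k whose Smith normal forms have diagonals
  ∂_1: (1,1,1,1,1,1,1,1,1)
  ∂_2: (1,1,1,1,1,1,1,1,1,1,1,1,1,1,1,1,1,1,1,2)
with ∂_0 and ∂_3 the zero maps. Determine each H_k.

H_0 ≅ Z,  H_1 ≅ Z × Z/2,  H_2 = 0.

H_0: b_0 = 10 − 0 − 9 = 1; torsion from ∂_1 factors > 1: none. So H_0 ≅ Z.
H_1: b_1 = 30 − 9 − 20 = 1; torsion from ∂_2 factors > 1: [2]. So H_1 ≅ Z × Z/2.
H_2: b_2 = 20 − 20 − 0 = 0; torsion from ∂_3 factors > 1: none. So H_2 ≅ 0.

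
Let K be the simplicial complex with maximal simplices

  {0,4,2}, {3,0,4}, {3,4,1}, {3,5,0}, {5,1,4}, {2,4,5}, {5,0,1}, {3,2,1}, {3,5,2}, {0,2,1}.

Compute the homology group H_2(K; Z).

H_2 = 0.

K has 6 vertices, 15 edges, 10 triangles.
rank ∂_2 = 10, rank ∂_3 = 0 ⇒ b_2 = 10 − 10 − 0 = 0. So H_2 ≅ 0.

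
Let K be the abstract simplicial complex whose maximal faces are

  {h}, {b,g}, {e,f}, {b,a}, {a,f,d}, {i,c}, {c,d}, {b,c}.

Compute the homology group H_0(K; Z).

Take the total order a < b < c < d < e < f < g < h < i on the vertex set. Then K (dimension 2) consists of the simplices:

  0-simplices (9): a, b, c, d, e, f, g, h, i
  1-simplices (9): ab, ad, af, bc, bg, cd, ci, df, ef
  2-simplices (1): adf

giving chain groups C_0 ≅ Z^9, C_1 ≅ Z^9, C_2 ≅ Z^1.

Boundary ∂_1: C_1 → C_0 is given by ∂[p,q] = [q] − [p]. For instance
  ∂bg = g − b.
This gives a 9×9 integer matrix of rank 7; reducing to Smith normal form yields diagonal entries (1,1,1,1,1,1,1).

The boundary map ∂_2: C_2 → C_1 maps a triangle to the signed sum of its edges. For instance
  ∂adf = df − af + ad.
As a 9×1 matrix over Z this has rank 1, with invariant factors (1).

Computing H_k = (kernel of ∂_k) / (image of ∂_{k+1}):

  H_0: rank C_0 − rank ∂_1 = 9 − 7 = 2, and the invariant factors of ∂_1 are all 1, so H_0 ≅ Z^2.

H_0 = Z^2.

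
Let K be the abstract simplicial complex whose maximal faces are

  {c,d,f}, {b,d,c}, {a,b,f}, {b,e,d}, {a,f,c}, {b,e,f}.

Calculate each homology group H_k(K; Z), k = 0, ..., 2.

We work with the vertex ordering a < b < c < d < e < f. The simplices of K, each written with vertices in increasing order, are:

  0-simplices (6): a, b, c, d, e, f
  1-simplices (12): ab, ac, af, bc, bd, be, bf, cd, cf, de, df, ef
  2-simplices (6): abf, acf, bcd, bde, bef, cdf

so the chain groups are C_0 ≅ Z^6, C_1 ≅ Z^12, C_2 ≅ Z^6.

The boundary map ∂_1: C_1 → C_0 sends each edge [p,q] (with p < q) to q − p.
The 6×12 boundary matrix has rank 5 and Smith normal form diag(1,1,1,1,1).

The boundary map ∂_2: C_2 → C_1 acts by ∂[p,q,r] = [q,r] − [p,r] + [p,q]. For instance
  ∂acf = cf − af + ac,
  ∂bef = ef − bf + be.
The resulting 12×6 matrix has rank 6, and its Smith normal form has invariant factors (1,1,1,1,1,1).

Reading off H_k = ker ∂_k / im ∂_{k+1}:

  H_0: rank C_0 − rank ∂_1 = 6 − 5 = 1, and the invariant factors of ∂_1 are all 1, so H_0 ≅ Z.
  H_1: rank ker ∂_1 − rank ∂_2 = (12 − 5) − 6 = 1, and the invariant factors of ∂_2 are all 1, so H_1 ≅ Z.
  H_2: rank ker ∂_2 − rank ∂_3 = (6 − 6) − 0 = 0, and there is no ∂_3, so H_2 ≅ 0.

As a check, the Euler characteristic is 6 − 12 + 6 = 0, which agrees with 1 − 1 + 0 = 0.
(K is a triangulation of the cylinder S^1 x I.)

H_0 ≅ Z,  H_1 ≅ Z,  H_2 = 0.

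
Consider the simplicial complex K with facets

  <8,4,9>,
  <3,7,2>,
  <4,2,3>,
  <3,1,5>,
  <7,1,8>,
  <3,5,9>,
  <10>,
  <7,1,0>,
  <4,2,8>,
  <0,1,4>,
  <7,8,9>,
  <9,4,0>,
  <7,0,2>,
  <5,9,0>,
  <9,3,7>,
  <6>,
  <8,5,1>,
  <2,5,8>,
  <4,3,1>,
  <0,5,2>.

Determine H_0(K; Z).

H_0 = Z^3.

Order the vertices as 0 < 1 < 2 < 3 < 4 < 5 < 6 < 7 < 8 < 9 < 10. Listing each simplex with vertices in this order, K has dimension 2 with simplices:

  0-simplices (11): [0], [1], [2], [3], [4], [5], [6], [7], [8], [9], [10]
  1-simplices (27): (27 of them)
  2-simplices (18): [0,1,4], [0,1,7], [0,2,5], [0,2,7], [0,4,9], [0,5,9], [1,3,4], [1,3,5], [1,5,8], [1,7,8], [2,3,4], [2,3,7], [2,4,8], [2,5,8], [3,5,9], [3,7,9], [4,8,9], [7,8,9]

Hence C_0 ≅ Z^11, C_1 ≅ Z^27, C_2 ≅ Z^18.

Boundary ∂_1: C_1 → C_0 maps an edge to its endpoints' difference, ∂[p,q] = q − p. For instance
  ∂[0,4] = [4] − [0].
The resulting 11×27 matrix has rank 8, and its Smith normal form has invariant factors (1,1,1,1,1,1,1,1).

Boundary ∂_2: C_2 → C_1 maps a triangle to the signed sum of its edges. For instance
  ∂[2,3,7] = [3,7] − [2,7] + [2,3],
  ∂[3,7,9] = [7,9] − [3,9] + [3,7].
The 27×18 boundary matrix has rank 17 and Smith normal form diag(1,1,1,1,1,1,1,1,1,1,1,1,1,1,1,1,1).

Reading off H_k = ker ∂_k / im ∂_{k+1}:

  H_0: rank C_0 − rank ∂_1 = 11 − 8 = 3, and the invariant factors of ∂_1 are all 1, so H_0 = Z^3.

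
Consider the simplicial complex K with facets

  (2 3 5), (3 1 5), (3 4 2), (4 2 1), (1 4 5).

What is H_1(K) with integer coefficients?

We work with the vertex ordering 1 < 2 < 3 < 4 < 5. The simplices of K, each written with vertices in increasing order, are:

  0-simplices (5): [1], [2], [3], [4], [5]
  1-simplices (10): [1,2], [1,3], [1,4], [1,5], [2,3], [2,4], [2,5], [3,4], [3,5], [4,5]
  2-simplices (5): [1,2,4], [1,3,5], [1,4,5], [2,3,4], [2,3,5]

giving chain groups C_0 ≅ Z^5, C_1 ≅ Z^10, C_2 ≅ Z^5.

∂_1: C_1 → C_0 is given by ∂[p,q] = [q] − [p]. For instance
  ∂[4,5] = [5] − [4].
The 5×10 boundary matrix has rank 4 and Smith normal form diag(1,1,1,1).

Boundary ∂_2: C_2 → C_1 maps a triangle to the signed sum of its edges. For instance
  ∂[1,3,5] = [3,5] − [1,5] + [1,3],
  ∂[1,4,5] = [4,5] − [1,5] + [1,4].
The resulting 10×5 matrix has rank 5, and its Smith normal form has invariant factors (1,1,1,1,1).

From H_k ≅ ker(∂_k) / im(∂_{k+1}) we obtain:

  H_1: rank ker ∂_1 − rank ∂_2 = (10 − 4) − 5 = 1, and the invariant factors of ∂_2 are all 1, so H_1 ≅ Z.

H_1 ≅ Z.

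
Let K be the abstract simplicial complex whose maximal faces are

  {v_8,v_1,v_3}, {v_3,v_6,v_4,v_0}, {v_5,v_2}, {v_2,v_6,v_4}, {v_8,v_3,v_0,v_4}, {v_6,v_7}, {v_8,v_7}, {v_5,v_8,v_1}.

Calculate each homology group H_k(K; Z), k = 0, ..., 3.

H_0 = Z,  H_1 = Z^2,  H_2 = 0,  H_3 = 0.

Order the vertices as v_0 < v_1 < v_2 < v_3 < v_4 < v_5 < v_6 < v_7 < v_8. Listing each simplex with vertices in this order, K has dimension 3 with simplices:

  0-simplices (9): [v_0], [v_1], [v_2], [v_3], [v_4], [v_5], [v_6], [v_7], [v_8]
  1-simplices (18): (18 of them)
  2-simplices (10): [v_0,v_3,v_4], [v_0,v_3,v_6], [v_0,v_3,v_8], [v_0,v_4,v_6], [v_0,v_4,v_8], [v_1,v_3,v_8], [v_1,v_5,v_8], [v_2,v_4,v_6], [v_3,v_4,v_6], [v_3,v_4,v_8]
  3-simplices (2): [v_0,v_3,v_4,v_6], [v_0,v_3,v_4,v_8]

so the chain groups are C_0 ≅ Z^9, C_1 ≅ Z^18, C_2 ≅ Z^10, C_3 ≅ Z^2.

Boundary ∂_1: C_1 → C_0 maps an edge to its endpoints' difference, ∂[p,q] = q − p.
The resulting 9×18 matrix has rank 8, and its Smith normal form has invariant factors (1,1,1,1,1,1,1,1).

∂_2: C_2 → C_1 sends each 2-simplex [p,q,r] to [q,r] − [p,r] + [p,q]. For instance
  ∂[v_0,v_4,v_8] = [v_4,v_8] − [v_0,v_8] + [v_0,v_4],
  ∂[v_3,v_4,v_8] = [v_4,v_8] − [v_3,v_8] + [v_3,v_4].
The resulting 18×10 matrix has rank 8, and its Smith normal form has invariant factors (1,1,1,1,1,1,1,1).

The boundary map ∂_3: C_3 → C_2 sends each 3-simplex σ to the alternating sum Σ_i (−1)^i (σ with its i-th vertex removed). For instance
  ∂[v_0,v_3,v_4,v_8] = [v_3,v_4,v_8] − [v_0,v_4,v_8] + [v_0,v_3,v_8] − [v_0,v_3,v_4],
  ∂[v_0,v_3,v_4,v_6] = [v_3,v_4,v_6] − [v_0,v_4,v_6] + [v_0,v_3,v_6] − [v_0,v_3,v_4].
The 10×2 boundary matrix has rank 2 and Smith normal form diag(1,1).

Reading off H_k = ker ∂_k / im ∂_{k+1}:

  H_0: rank C_0 − rank ∂_1 = 9 − 8 = 1, and the invariant factors of ∂_1 are all 1, so H_0 ≅ Z.
  H_1: rank ker ∂_1 − rank ∂_2 = (18 − 8) − 8 = 2, and the invariant factors of ∂_2 are all 1, so H_1 ≅ Z^2.
  H_2: rank ker ∂_2 − rank ∂_3 = (10 − 8) − 2 = 0, and the invariant factors of ∂_3 are all 1, so H_2 ≅ 0.
  H_3: rank ker ∂_3 − rank ∂_4 = (2 − 2) − 0 = 0, and there is no ∂_4, so H_3 ≅ 0.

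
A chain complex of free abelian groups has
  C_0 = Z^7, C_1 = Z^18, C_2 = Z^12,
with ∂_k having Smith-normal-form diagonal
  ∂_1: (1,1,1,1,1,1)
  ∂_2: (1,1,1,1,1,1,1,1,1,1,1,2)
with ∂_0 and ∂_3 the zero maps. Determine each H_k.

H_0: b_0 = 7 − 0 − 6 = 1; torsion from ∂_1 factors > 1: none. So H_0 = Z.
H_1: b_1 = 18 − 6 − 12 = 0; torsion from ∂_2 factors > 1: [2]. So H_1 = Z/2.
H_2: b_2 = 12 − 12 − 0 = 0; torsion from ∂_3 factors > 1: none. So H_2 = 0.

H_0 = Z,  H_1 = Z/2,  H_2 = 0.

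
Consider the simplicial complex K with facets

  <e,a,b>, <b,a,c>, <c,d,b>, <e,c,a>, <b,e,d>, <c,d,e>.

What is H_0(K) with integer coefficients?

Take the total order a < b < c < d < e on the vertex set. Then K (dimension 2) consists of the simplices:

  0-simplices (5): a, b, c, d, e
  1-simplices (9): ab, ac, ae, bc, bd, be, cd, ce, de
  2-simplices (6): abc, abe, ace, bcd, bde, cde

so the chain groups are C_0 ≅ Z^5, C_1 ≅ Z^9, C_2 ≅ Z^6.

∂_1: C_1 → C_0 maps an edge to its endpoints' difference, ∂[p,q] = q − p.
As a 5×9 matrix over Z this has rank 4, with invariant factors (1,1,1,1).

The boundary map ∂_2: C_2 → C_1 sends each 2-simplex [p,q,r] to [q,r] − [p,r] + [p,q]. For instance
  ∂bde = de − be + bd,
  ∂abe = be − ae + ab.
The resulting 9×6 matrix has rank 5, and its Smith normal form has invariant factors (1,1,1,1,1).

From H_k ≅ ker(∂_k) / im(∂_{k+1}) we obtain:

  H_0: rank C_0 − rank ∂_1 = 5 − 4 = 1, and the invariant factors of ∂_1 are all 1, so H_0 = Z.

(K is a triangulation of the 2-sphere S^2.)

H_0 = Z.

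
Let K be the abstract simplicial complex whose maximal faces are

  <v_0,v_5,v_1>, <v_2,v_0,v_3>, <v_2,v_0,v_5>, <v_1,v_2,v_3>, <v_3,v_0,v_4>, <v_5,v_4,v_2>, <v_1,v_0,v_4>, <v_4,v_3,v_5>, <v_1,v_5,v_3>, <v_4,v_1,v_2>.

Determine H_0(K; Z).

H_0 = Z.

We work with the vertex ordering v_0 < v_1 < v_2 < v_3 < v_4 < v_5. The simplices of K, each written with vertices in increasing order, are:

  0-simplices (6): [v_0], [v_1], [v_2], [v_3], [v_4], [v_5]
  1-simplices (15): (15 of them)
  2-simplices (10): [v_0,v_1,v_4], [v_0,v_1,v_5], [v_0,v_2,v_3], [v_0,v_2,v_5], [v_0,v_3,v_4], [v_1,v_2,v_3], [v_1,v_2,v_4], [v_1,v_3,v_5], [v_2,v_4,v_5], [v_3,v_4,v_5]

Hence C_0 ≅ Z^6, C_1 ≅ Z^15, C_2 ≅ Z^10.

Boundary ∂_1: C_1 → C_0 sends each edge [p,q] (with p < q) to q − p. For instance
  ∂[v_0,v_1] = [v_1] − [v_0].
The 6×15 boundary matrix has rank 5 and Smith normal form diag(1,1,1,1,1).

Boundary ∂_2: C_2 → C_1 maps a triangle to the signed sum of its edges. For instance
  ∂[v_3,v_4,v_5] = [v_4,v_5] − [v_3,v_5] + [v_3,v_4],
  ∂[v_1,v_3,v_5] = [v_3,v_5] − [v_1,v_5] + [v_1,v_3].
The resulting 15×10 matrix has rank 10, and its Smith normal form has invariant factors (1,1,1,1,1,1,1,1,1,2).

From H_k ≅ ker(∂_k) / im(∂_{k+1}) we obtain:

  H_0: rank C_0 − rank ∂_1 = 6 − 5 = 1, and the invariant factors of ∂_1 are all 1, so H_0 ≅ Z.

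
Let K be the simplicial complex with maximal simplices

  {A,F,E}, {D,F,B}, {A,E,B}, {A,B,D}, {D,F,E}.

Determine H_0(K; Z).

Fix the vertex order A < B < D < E < F and write every simplex with vertices in increasing order. Then dim K = 2 and the simplices of K are:

  0-simplices (5): A, B, D, E, F
  1-simplices (10): AB, AD, AE, AF, BD, BE, BF, DE, DF, EF
  2-simplices (5): ABD, ABE, AEF, BDF, DEF

Hence C_0 ≅ Z^5, C_1 ≅ Z^10, C_2 ≅ Z^5.

∂_1: C_1 → C_0 maps an edge to its endpoints' difference, ∂[p,q] = q − p. For instance
  ∂DE = E − D.
This gives a 5×10 integer matrix of rank 4; reducing to Smith normal form yields diagonal entries (1,1,1,1).

The boundary map ∂_2: C_2 → C_1 acts by ∂[p,q,r] = [q,r] − [p,r] + [p,q]. For instance
  ∂BDF = DF − BF + BD,
  ∂DEF = EF − DF + DE.
As a 10×5 matrix over Z this has rank 5, with invariant factors (1,1,1,1,1).

From H_k ≅ ker(∂_k) / im(∂_{k+1}) we obtain:

  H_0: rank C_0 − rank ∂_1 = 5 − 4 = 1, and the invariant factors of ∂_1 are all 1, so H_0 = Z.

H_0 = Z.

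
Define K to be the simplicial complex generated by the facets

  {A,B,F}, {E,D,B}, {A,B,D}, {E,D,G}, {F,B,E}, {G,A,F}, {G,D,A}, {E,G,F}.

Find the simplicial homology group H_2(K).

Take the total order A < B < D < E < F < G on the vertex set. Then K (dimension 2) consists of the simplices:

  0-simplices (6): A, B, D, E, F, G
  1-simplices (12): AB, AD, AF, AG, BD, BE, BF, DE, DG, EF, EG, FG
  2-simplices (8): ABD, ABF, ADG, AFG, BDE, BEF, DEG, EFG

so the chain groups are C_0 ≅ Z^6, C_1 ≅ Z^12, C_2 ≅ Z^8.

∂_1: C_1 → C_0 maps an edge to its endpoints' difference, ∂[p,q] = q − p. For instance
  ∂DE = E − D.
As a 6×12 matrix over Z this has rank 5, with invariant factors (1,1,1,1,1).

∂_2: C_2 → C_1 maps a triangle to the signed sum of its edges. For instance
  ∂ADG = DG − AG + AD,
  ∂DEG = EG − DG + DE.
As a 12×8 matrix over Z this has rank 7, with invariant factors (1,1,1,1,1,1,1).

From H_k ≅ ker(∂_k) / im(∂_{k+1}) we obtain:

  H_2: rank ker ∂_2 − rank ∂_3 = (8 − 7) − 0 = 1, and there is no ∂_3, so H_2 ≅ Z.

H_2 = Z.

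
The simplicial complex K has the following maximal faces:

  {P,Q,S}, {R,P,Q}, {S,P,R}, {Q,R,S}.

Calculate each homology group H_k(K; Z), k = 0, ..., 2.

Order the vertices as P < Q < R < S. Listing each simplex with vertices in this order, K has dimension 2 with simplices:

  0-simplices (4): P, Q, R, S
  1-simplices (6): PQ, PR, PS, QR, QS, RS
  2-simplices (4): PQR, PQS, PRS, QRS

Hence C_0 ≅ Z^4, C_1 ≅ Z^6, C_2 ≅ Z^4.

∂_1: C_1 → C_0 is given by ∂[p,q] = [q] − [p]. For instance
  ∂QS = S − Q.
The resulting 4×6 matrix has rank 3, and its Smith normal form has invariant factors (1,1,1).

The boundary map ∂_2: C_2 → C_1 sends each 2-simplex [p,q,r] to [q,r] − [p,r] + [p,q]. For instance
  ∂PRS = RS − PS + PR,
  ∂PQS = QS − PS + PQ.
The 6×4 boundary matrix has rank 3 and Smith normal form diag(1,1,1).

From H_k ≅ ker(∂_k) / im(∂_{k+1}) we obtain:

  H_0: rank C_0 − rank ∂_1 = 4 − 3 = 1, and the invariant factors of ∂_1 are all 1, so H_0 ≅ Z.
  H_1: rank ker ∂_1 − rank ∂_2 = (6 − 3) − 3 = 0, and the invariant factors of ∂_2 are all 1, so H_1 ≅ 0.
  H_2: rank ker ∂_2 − rank ∂_3 = (4 − 3) − 0 = 1, and there is no ∂_3, so H_2 ≅ Z.

As a check, the Euler characteristic is 4 − 6 + 4 = 2, which agrees with 1 − 0 + 1 = 2.
(K is a triangulation of the 2-sphere S^2.)

H_0 = Z,  H_1 = 0,  H_2 = Z.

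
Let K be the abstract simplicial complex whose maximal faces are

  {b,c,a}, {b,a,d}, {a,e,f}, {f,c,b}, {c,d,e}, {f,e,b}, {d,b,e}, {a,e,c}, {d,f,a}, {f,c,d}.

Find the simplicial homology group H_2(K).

H_2 = 0.

K has 6 vertices, 15 edges, 10 triangles.
rank ∂_2 = 10, rank ∂_3 = 0 ⇒ b_2 = 10 − 10 − 0 = 0. So H_2 = 0.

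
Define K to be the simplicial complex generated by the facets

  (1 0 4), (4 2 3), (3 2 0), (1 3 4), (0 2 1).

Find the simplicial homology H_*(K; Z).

H_0 ≅ Z,  H_1 ≅ Z,  H_2 = 0.

K has 5 vertices, 10 edges, 5 triangles.
rank ∂_0 = 0, rank ∂_1 = 4 ⇒ b_0 = 5 − 0 − 4 = 1; all invariant factors of ∂_1 are 1 so no torsion. So H_0 ≅ Z.
rank ∂_1 = 4, rank ∂_2 = 5 ⇒ b_1 = 10 − 4 − 5 = 1; all invariant factors of ∂_2 are 1 so no torsion. So H_1 ≅ Z.
rank ∂_2 = 5, rank ∂_3 = 0 ⇒ b_2 = 5 − 5 − 0 = 0. So H_2 ≅ 0.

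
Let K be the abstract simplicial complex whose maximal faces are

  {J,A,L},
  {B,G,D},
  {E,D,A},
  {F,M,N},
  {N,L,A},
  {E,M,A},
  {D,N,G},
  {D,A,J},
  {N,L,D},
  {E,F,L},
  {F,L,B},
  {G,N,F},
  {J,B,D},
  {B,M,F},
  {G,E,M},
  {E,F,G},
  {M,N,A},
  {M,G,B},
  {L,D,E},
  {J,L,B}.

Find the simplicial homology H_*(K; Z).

H_0 ≅ Z,  H_1 ≅ Z ⊕ Z/2,  H_2 = 0.

Fix the vertex order A < B < D < E < F < G < J < L < M < N and write every simplex with vertices in increasing order. Then dim K = 2 and the simplices of K are:

  0-simplices (10): A, B, D, E, F, G, J, L, M, N
  1-simplices (30): AD, AE, AJ, AL, AM, AN, BD, BF, BG, BJ, BL, BM, DE, DG, DJ, DL, DN, EF, EG, EL, EM, FG, FL, FM, FN, GM, GN, JL, LN, MN
  2-simplices (20): ADE, ADJ, AEM, AJL, ALN, AMN, BDG, BDJ, BFL, BFM, BGM, BJL, DEL, DGN, DLN, EFG, EFL, EGM, FGN, FMN

giving chain groups C_0 ≅ Z^10, C_1 ≅ Z^30, C_2 ≅ Z^20.

The boundary map ∂_1: C_1 → C_0 sends each edge [p,q] (with p < q) to q − p. For instance
  ∂BD = D − B.
The 10×30 boundary matrix has rank 9 and Smith normal form diag(1,1,1,1,1,1,1,1,1).

The boundary map ∂_2: C_2 → C_1 acts by ∂[p,q,r] = [q,r] − [p,r] + [p,q]. For instance
  ∂BFM = FM − BM + BF,
  ∂ADE = DE − AE + AD.
The 30×20 boundary matrix has rank 20 and Smith normal form diag(1,1,1,1,1,1,1,1,1,1,1,1,1,1,1,1,1,1,1,2).

Computing H_k = (kernel of ∂_k) / (image of ∂_{k+1}):

  H_0: rank C_0 − rank ∂_1 = 10 − 9 = 1, and the invariant factors of ∂_1 are all 1, so H_0 = Z.
  H_1: rank ker ∂_1 − rank ∂_2 = (30 − 9) − 20 = 1, and ∂_2 has invariant factor 2 > 1, so H_1 = Z ⊕ Z/2.
  H_2: rank ker ∂_2 − rank ∂_3 = (20 − 20) − 0 = 0, and there is no ∂_3, so H_2 = 0.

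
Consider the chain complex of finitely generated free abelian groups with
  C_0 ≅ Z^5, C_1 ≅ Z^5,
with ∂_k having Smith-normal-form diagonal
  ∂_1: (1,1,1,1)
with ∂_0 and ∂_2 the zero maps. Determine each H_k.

H_0 = Z,  H_1 = Z.

H_0: b_0 = 5 − 0 − 4 = 1; torsion from ∂_1 factors > 1: none. So H_0 = Z.
H_1: b_1 = 5 − 4 − 0 = 1; torsion from ∂_2 factors > 1: none. So H_1 = Z.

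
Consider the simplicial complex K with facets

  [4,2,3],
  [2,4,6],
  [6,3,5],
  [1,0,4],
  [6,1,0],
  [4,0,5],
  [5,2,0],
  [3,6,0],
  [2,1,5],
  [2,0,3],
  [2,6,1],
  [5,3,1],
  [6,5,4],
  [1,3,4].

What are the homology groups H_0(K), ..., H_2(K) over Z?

H_0 ≅ Z,  H_1 ≅ Z^2,  H_2 ≅ Z.

Order the vertices as 0 < 1 < 2 < 3 < 4 < 5 < 6. Listing each simplex with vertices in this order, K has dimension 2 with simplices:

  0-simplices (7): [0], [1], [2], [3], [4], [5], [6]
  1-simplices (21): [0,1], [0,2], [0,3], [0,4], [0,5], [0,6], [1,2], [1,3], [1,4], [1,5], [1,6], [2,3], [2,4], [2,5], [2,6], [3,4], [3,5], [3,6], [4,5], [4,6], [5,6]
  2-simplices (14): [0,1,4], [0,1,6], [0,2,3], [0,2,5], [0,3,6], [0,4,5], [1,2,5], [1,2,6], [1,3,4], [1,3,5], [2,3,4], [2,4,6], [3,5,6], [4,5,6]

Hence C_0 ≅ Z^7, C_1 ≅ Z^21, C_2 ≅ Z^14.

The boundary map ∂_1: C_1 → C_0 sends each edge [p,q] (with p < q) to q − p. For instance
  ∂[1,3] = [3] − [1].
The 7×21 boundary matrix has rank 6 and Smith normal form diag(1,1,1,1,1,1).

∂_2: C_2 → C_1 sends each 2-simplex [p,q,r] to [q,r] − [p,r] + [p,q]. For instance
  ∂[0,3,6] = [3,6] − [0,6] + [0,3],
  ∂[0,4,5] = [4,5] − [0,5] + [0,4].
As a 21×14 matrix over Z this has rank 13, with invariant factors (1,1,1,1,1,1,1,1,1,1,1,1,1).

Reading off H_k = ker ∂_k / im ∂_{k+1}:

  H_0: rank C_0 − rank ∂_1 = 7 − 6 = 1, and the invariant factors of ∂_1 are all 1, so H_0 = Z.
  H_1: rank ker ∂_1 − rank ∂_2 = (21 − 6) − 13 = 2, and the invariant factors of ∂_2 are all 1, so H_1 = Z^2.
  H_2: rank ker ∂_2 − rank ∂_3 = (14 − 13) − 0 = 1, and there is no ∂_3, so H_2 = Z.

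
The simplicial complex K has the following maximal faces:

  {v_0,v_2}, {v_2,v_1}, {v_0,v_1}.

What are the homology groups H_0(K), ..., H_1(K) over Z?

Take the total order v_0 < v_1 < v_2 on the vertex set. Then K (dimension 1) consists of the simplices:

  0-simplices (3): [v_0], [v_1], [v_2]
  1-simplices (3): [v_0,v_1], [v_0,v_2], [v_1,v_2]

giving chain groups C_0 ≅ Z^3, C_1 ≅ Z^3.

Boundary ∂_1: C_1 → C_0 maps an edge to its endpoints' difference, ∂[p,q] = q − p. For instance
  ∂[v_0,v_1] = [v_1] − [v_0].
This gives a 3×3 integer matrix of rank 2; reducing to Smith normal form yields diagonal entries (1,1).

Reading off H_k = ker ∂_k / im ∂_{k+1}:

  H_0: rank C_0 − rank ∂_1 = 3 − 2 = 1, and the invariant factors of ∂_1 are all 1, so H_0 = Z.
  H_1: rank ker ∂_1 − rank ∂_2 = (3 − 2) − 0 = 1, and there is no ∂_2, so H_1 = Z.

(K is a triangulation of the circle S^1.)

H_0 ≅ Z,  H_1 ≅ Z.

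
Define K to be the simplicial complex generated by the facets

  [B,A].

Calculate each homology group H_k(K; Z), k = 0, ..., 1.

H_0 = Z,  H_1 = 0.

K has 2 vertices, 1 edge.
rank ∂_0 = 0, rank ∂_1 = 1 ⇒ b_0 = 2 − 0 − 1 = 1; all invariant factors of ∂_1 are 1 so no torsion. So H_0 = Z.
rank ∂_1 = 1, rank ∂_2 = 0 ⇒ b_1 = 1 − 1 − 0 = 0. So H_1 = 0.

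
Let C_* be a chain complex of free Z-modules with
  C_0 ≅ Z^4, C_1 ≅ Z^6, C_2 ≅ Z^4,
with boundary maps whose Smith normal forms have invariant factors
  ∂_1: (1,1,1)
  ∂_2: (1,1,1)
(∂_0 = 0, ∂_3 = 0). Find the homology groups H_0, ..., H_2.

H_0: b_0 = 4 − 0 − 3 = 1; torsion from ∂_1 factors > 1: none. So H_0 = Z.
H_1: b_1 = 6 − 3 − 3 = 0; torsion from ∂_2 factors > 1: none. So H_1 = 0.
H_2: b_2 = 4 − 3 − 0 = 1; torsion from ∂_3 factors > 1: none. So H_2 = Z.

H_0 = Z,  H_1 = 0,  H_2 = Z.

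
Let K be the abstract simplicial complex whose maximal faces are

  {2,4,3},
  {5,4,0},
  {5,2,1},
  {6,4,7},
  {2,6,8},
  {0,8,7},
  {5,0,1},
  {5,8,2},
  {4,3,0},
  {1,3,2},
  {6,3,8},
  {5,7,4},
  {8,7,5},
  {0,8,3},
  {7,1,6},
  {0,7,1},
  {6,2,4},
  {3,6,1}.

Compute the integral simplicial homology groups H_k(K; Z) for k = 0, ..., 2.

H_0 = Z,  H_1 = Z ⊕ Z/2,  H_2 = 0.

Fix the vertex order 0 < 1 < 2 < 3 < 4 < 5 < 6 < 7 < 8 and write every simplex with vertices in increasing order. Then dim K = 2 and the simplices of K are:

  0-simplices (9): [0], [1], [2], [3], [4], [5], [6], [7], [8]
  1-simplices (27): (27 of them)
  2-simplices (18): [0,1,5], [0,1,7], [0,3,4], [0,3,8], [0,4,5], [0,7,8], [1,2,3], [1,2,5], [1,3,6], [1,6,7], [2,3,4], [2,4,6], [2,5,8], [2,6,8], [3,6,8], [4,5,7], [4,6,7], [5,7,8]

Hence C_0 ≅ Z^9, C_1 ≅ Z^27, C_2 ≅ Z^18.

Boundary ∂_1: C_1 → C_0 is given by ∂[p,q] = [q] − [p]. For instance
  ∂[7,8] = [8] − [7].
This gives a 9×27 integer matrix of rank 8; reducing to Smith normal form yields diagonal entries (1,1,1,1,1,1,1,1).

The boundary map ∂_2: C_2 → C_1 maps a triangle to the signed sum of its edges. For instance
  ∂[0,3,8] = [3,8] − [0,8] + [0,3],
  ∂[3,6,8] = [6,8] − [3,8] + [3,6].
The resulting 27×18 matrix has rank 18, and its Smith normal form has invariant factors (1,1,1,1,1,1,1,1,1,1,1,1,1,1,1,1,1,2).

Computing H_k = (kernel of ∂_k) / (image of ∂_{k+1}):

  H_0: rank C_0 − rank ∂_1 = 9 − 8 = 1, and the invariant factors of ∂_1 are all 1, so H_0 ≅ Z.
  H_1: rank ker ∂_1 − rank ∂_2 = (27 − 8) − 18 = 1, and ∂_2 has invariant factor 2 > 1, so H_1 ≅ Z ⊕ Z/2.
  H_2: rank ker ∂_2 − rank ∂_3 = (18 − 18) − 0 = 0, and there is no ∂_3, so H_2 ≅ 0.

(K is a triangulation of the Klein bottle.)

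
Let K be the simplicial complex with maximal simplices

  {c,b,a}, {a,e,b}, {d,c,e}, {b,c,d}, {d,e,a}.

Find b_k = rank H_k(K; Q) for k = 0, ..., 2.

b_0 = 1, b_1 = 1, b_2 = 0.

K has 5 vertices, 10 edges, 5 triangles.
rank ∂_0 = 0, rank ∂_1 = 4 ⇒ b_0 = 5 − 0 − 4 = 1; all invariant factors of ∂_1 are 1 so no torsion. So H_0 = Z.
rank ∂_1 = 4, rank ∂_2 = 5 ⇒ b_1 = 10 − 4 − 5 = 1; all invariant factors of ∂_2 are 1 so no torsion. So H_1 = Z.
rank ∂_2 = 5, rank ∂_3 = 0 ⇒ b_2 = 5 − 5 − 0 = 0. So H_2 = 0.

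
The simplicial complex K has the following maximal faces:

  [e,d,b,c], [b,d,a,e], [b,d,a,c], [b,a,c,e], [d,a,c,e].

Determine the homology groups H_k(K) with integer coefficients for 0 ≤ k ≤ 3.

H_0 ≅ Z,  H_1 = 0,  H_2 = 0,  H_3 ≅ Z.

Order the vertices as a < b < c < d < e. Listing each simplex with vertices in this order, K has dimension 3 with simplices:

  0-simplices (5): a, b, c, d, e
  1-simplices (10): ab, ac, ad, ae, bc, bd, be, cd, ce, de
  2-simplices (10): abc, abd, abe, acd, ace, ade, bcd, bce, bde, cde
  3-simplices (5): abcd, abce, abde, acde, bcde

Hence C_0 ≅ Z^5, C_1 ≅ Z^10, C_2 ≅ Z^10, C_3 ≅ Z^5.

Boundary ∂_1: C_1 → C_0 sends each edge [p,q] (with p < q) to q − p. For instance
  ∂be = e − b.
The resulting 5×10 matrix has rank 4, and its Smith normal form has invariant factors (1,1,1,1).

∂_2: C_2 → C_1 sends each 2-simplex [p,q,r] to [q,r] − [p,r] + [p,q]. For instance
  ∂bcd = cd − bd + bc,
  ∂cde = de − ce + cd.
As a 10×10 matrix over Z this has rank 6, with invariant factors (1,1,1,1,1,1).

∂_3: C_3 → C_2 sends each 3-simplex σ to the alternating sum Σ_i (−1)^i (σ with its i-th vertex removed). For instance
  ∂abce = bce − ace + abe − abc,
  ∂bcde = cde − bde + bce − bcd.
The resulting 10×5 matrix has rank 4, and its Smith normal form has invariant factors (1,1,1,1).

Reading off H_k = ker ∂_k / im ∂_{k+1}:

  H_0: rank C_0 − rank ∂_1 = 5 − 4 = 1, and the invariant factors of ∂_1 are all 1, so H_0 = Z.
  H_1: rank ker ∂_1 − rank ∂_2 = (10 − 4) − 6 = 0, and the invariant factors of ∂_2 are all 1, so H_1 = 0.
  H_2: rank ker ∂_2 − rank ∂_3 = (10 − 6) − 4 = 0, and the invariant factors of ∂_3 are all 1, so H_2 = 0.
  H_3: rank ker ∂_3 − rank ∂_4 = (5 − 4) − 0 = 1, and there is no ∂_4, so H_3 = Z.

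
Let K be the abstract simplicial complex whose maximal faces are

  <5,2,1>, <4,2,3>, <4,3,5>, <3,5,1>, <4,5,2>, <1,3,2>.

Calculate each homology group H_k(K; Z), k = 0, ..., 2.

H_0 ≅ Z,  H_1 = 0,  H_2 ≅ Z.

Fix the vertex order 1 < 2 < 3 < 4 < 5 and write every simplex with vertices in increasing order. Then dim K = 2 and the simplices of K are:

  0-simplices (5): [1], [2], [3], [4], [5]
  1-simplices (9): [1,2], [1,3], [1,5], [2,3], [2,4], [2,5], [3,4], [3,5], [4,5]
  2-simplices (6): [1,2,3], [1,2,5], [1,3,5], [2,3,4], [2,4,5], [3,4,5]

giving chain groups C_0 ≅ Z^5, C_1 ≅ Z^9, C_2 ≅ Z^6.

Boundary ∂_1: C_1 → C_0 is given by ∂[p,q] = [q] − [p]. For instance
  ∂[3,4] = [4] − [3].
As a 5×9 matrix over Z this has rank 4, with invariant factors (1,1,1,1).

The boundary map ∂_2: C_2 → C_1 sends each 2-simplex [p,q,r] to [q,r] − [p,r] + [p,q]. For instance
  ∂[1,3,5] = [3,5] − [1,5] + [1,3],
  ∂[2,4,5] = [4,5] − [2,5] + [2,4].
As a 9×6 matrix over Z this has rank 5, with invariant factors (1,1,1,1,1).

Computing H_k = (kernel of ∂_k) / (image of ∂_{k+1}):

  H_0: rank C_0 − rank ∂_1 = 5 − 4 = 1, and the invariant factors of ∂_1 are all 1, so H_0 = Z.
  H_1: rank ker ∂_1 − rank ∂_2 = (9 − 4) − 5 = 0, and the invariant factors of ∂_2 are all 1, so H_1 = 0.
  H_2: rank ker ∂_2 − rank ∂_3 = (6 − 5) − 0 = 1, and there is no ∂_3, so H_2 = Z.

As a check, the Euler characteristic is 5 − 9 + 6 = 2, which agrees with 1 − 0 + 1 = 2.
(K is a triangulation of the 2-sphere S^2.)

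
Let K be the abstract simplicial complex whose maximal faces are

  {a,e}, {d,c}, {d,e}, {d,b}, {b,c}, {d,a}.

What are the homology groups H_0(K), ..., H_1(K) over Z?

H_0 ≅ Z,  H_1 ≅ Z^2.

Fix the vertex order a < b < c < d < e and write every simplex with vertices in increasing order. Then dim K = 1 and the simplices of K are:

  0-simplices (5): a, b, c, d, e
  1-simplices (6): ad, ae, bc, bd, cd, de

so the chain groups are C_0 ≅ Z^5, C_1 ≅ Z^6.

Boundary ∂_1: C_1 → C_0 is given by ∂[p,q] = [q] − [p]. For instance
  ∂ae = e − a.
This gives a 5×6 integer matrix of rank 4; reducing to Smith normal form yields diagonal entries (1,1,1,1).

Computing H_k = (kernel of ∂_k) / (image of ∂_{k+1}):

  H_0: rank C_0 − rank ∂_1 = 5 − 4 = 1, and the invariant factors of ∂_1 are all 1, so H_0 = Z.
  H_1: rank ker ∂_1 − rank ∂_2 = (6 − 4) − 0 = 2, and there is no ∂_2, so H_1 = Z^2.

As a check, the Euler characteristic is 5 − 6 = -1, which agrees with 1 − 2 = -1.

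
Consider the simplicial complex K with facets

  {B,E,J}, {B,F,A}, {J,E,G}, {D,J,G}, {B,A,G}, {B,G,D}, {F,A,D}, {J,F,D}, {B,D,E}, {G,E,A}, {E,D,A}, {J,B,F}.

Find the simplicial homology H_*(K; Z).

H_0 ≅ Z,  H_1 ≅ Z/2Z,  H_2 = 0.

K has 7 vertices, 18 edges, 12 triangles.
rank ∂_0 = 0, rank ∂_1 = 6 ⇒ b_0 = 7 − 0 − 6 = 1; all invariant factors of ∂_1 are 1 so no torsion. So H_0 ≅ Z.
rank ∂_1 = 6, rank ∂_2 = 12 ⇒ b_1 = 18 − 6 − 12 = 0; ∂_2 has invariant factor(s) [2] giving torsion. So H_1 ≅ Z/2Z.
rank ∂_2 = 12, rank ∂_3 = 0 ⇒ b_2 = 12 − 12 − 0 = 0. So H_2 ≅ 0.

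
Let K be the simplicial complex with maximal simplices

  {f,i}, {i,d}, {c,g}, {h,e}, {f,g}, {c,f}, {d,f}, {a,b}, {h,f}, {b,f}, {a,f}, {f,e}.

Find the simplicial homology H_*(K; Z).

K has 9 vertices, 12 edges.
rank ∂_0 = 0, rank ∂_1 = 8 ⇒ b_0 = 9 − 0 − 8 = 1; all invariant factors of ∂_1 are 1 so no torsion. So H_0 = Z.
rank ∂_1 = 8, rank ∂_2 = 0 ⇒ b_1 = 12 − 8 − 0 = 4. So H_1 = Z^4.

H_0 = Z,  H_1 = Z^4.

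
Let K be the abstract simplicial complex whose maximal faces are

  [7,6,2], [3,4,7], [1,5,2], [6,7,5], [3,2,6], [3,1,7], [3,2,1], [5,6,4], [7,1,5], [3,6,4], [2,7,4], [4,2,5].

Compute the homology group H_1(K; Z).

H_1 = Z/2.

Take the total order 1 < 2 < 3 < 4 < 5 < 6 < 7 on the vertex set. Then K (dimension 2) consists of the simplices:

  0-simplices (7): [1], [2], [3], [4], [5], [6], [7]
  1-simplices (18): [1,2], [1,3], [1,5], [1,7], [2,3], [2,4], [2,5], [2,6], [2,7], [3,4], [3,6], [3,7], [4,5], [4,6], [4,7], [5,6], [5,7], [6,7]
  2-simplices (12): [1,2,3], [1,2,5], [1,3,7], [1,5,7], [2,3,6], [2,4,5], [2,4,7], [2,6,7], [3,4,6], [3,4,7], [4,5,6], [5,6,7]

so the chain groups are C_0 ≅ Z^7, C_1 ≅ Z^18, C_2 ≅ Z^12.

∂_1: C_1 → C_0 sends each edge [p,q] (with p < q) to q − p. For instance
  ∂[2,3] = [3] − [2].
As a 7×18 matrix over Z this has rank 6, with invariant factors (1,1,1,1,1,1).

Boundary ∂_2: C_2 → C_1 sends each 2-simplex [p,q,r] to [q,r] − [p,r] + [p,q]. For instance
  ∂[2,4,5] = [4,5] − [2,5] + [2,4],
  ∂[3,4,6] = [4,6] − [3,6] + [3,4].
As a 18×12 matrix over Z this has rank 12, with invariant factors (1,1,1,1,1,1,1,1,1,1,1,2).

Reading off H_k = ker ∂_k / im ∂_{k+1}:

  H_1: rank ker ∂_1 − rank ∂_2 = (18 − 6) − 12 = 0, and ∂_2 has invariant factor 2 > 1, so H_1 = Z/2.

(K is a triangulation of the real projective plane RP^2.)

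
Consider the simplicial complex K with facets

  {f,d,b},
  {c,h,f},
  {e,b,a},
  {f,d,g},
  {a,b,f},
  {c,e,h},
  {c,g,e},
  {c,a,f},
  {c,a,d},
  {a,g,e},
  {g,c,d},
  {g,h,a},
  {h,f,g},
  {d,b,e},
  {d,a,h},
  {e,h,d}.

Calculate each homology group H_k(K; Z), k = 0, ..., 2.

Fix the vertex order a < b < c < d < e < f < g < h and write every simplex with vertices in increasing order. Then dim K = 2 and the simplices of K are:

  0-simplices (8): a, b, c, d, e, f, g, h
  1-simplices (24): ab, ac, ad, ae, af, ag, ah, bd, be, bf, cd, ce, cf, cg, ch, de, df, dg, dh, eg, eh, fg, fh, gh
  2-simplices (16): abe, abf, acd, acf, adh, aeg, agh, bde, bdf, cdg, ceg, ceh, cfh, deh, dfg, fgh

so the chain groups are C_0 ≅ Z^8, C_1 ≅ Z^24, C_2 ≅ Z^16.

∂_1: C_1 → C_0 sends each edge [p,q] (with p < q) to q − p. For instance
  ∂ad = d − a.
As a 8×24 matrix over Z this has rank 7, with invariant factors (1,1,1,1,1,1,1).

The boundary map ∂_2: C_2 → C_1 acts by ∂[p,q,r] = [q,r] − [p,r] + [p,q]. For instance
  ∂bdf = df − bf + bd,
  ∂ceg = eg − cg + ce.
The resulting 24×16 matrix has rank 15, and its Smith normal form has invariant factors (1,1,1,1,1,1,1,1,1,1,1,1,1,1,1).

Computing H_k = (kernel of ∂_k) / (image of ∂_{k+1}):

  H_0: rank C_0 − rank ∂_1 = 8 − 7 = 1, and the invariant factors of ∂_1 are all 1, so H_0 = Z.
  H_1: rank ker ∂_1 − rank ∂_2 = (24 − 7) − 15 = 2, and the invariant factors of ∂_2 are all 1, so H_1 = Z^2.
  H_2: rank ker ∂_2 − rank ∂_3 = (16 − 15) − 0 = 1, and there is no ∂_3, so H_2 = Z.

H_0 = Z,  H_1 = Z^2,  H_2 = Z.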